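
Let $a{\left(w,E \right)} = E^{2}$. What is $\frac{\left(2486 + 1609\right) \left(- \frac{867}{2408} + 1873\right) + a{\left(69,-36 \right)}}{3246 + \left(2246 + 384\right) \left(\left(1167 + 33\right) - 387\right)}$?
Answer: $\frac{879465423}{245551328} \approx 3.5816$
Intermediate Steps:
$\frac{\left(2486 + 1609\right) \left(- \frac{867}{2408} + 1873\right) + a{\left(69,-36 \right)}}{3246 + \left(2246 + 384\right) \left(\left(1167 + 33\right) - 387\right)} = \frac{\left(2486 + 1609\right) \left(- \frac{867}{2408} + 1873\right) + \left(-36\right)^{2}}{3246 + \left(2246 + 384\right) \left(\left(1167 + 33\right) - 387\right)} = \frac{4095 \left(\left(-867\right) \frac{1}{2408} + 1873\right) + 1296}{3246 + 2630 \left(1200 - 387\right)} = \frac{4095 \left(- \frac{867}{2408} + 1873\right) + 1296}{3246 + 2630 \cdot 813} = \frac{4095 \cdot \frac{4509317}{2408} + 1296}{3246 + 2138190} = \frac{\frac{2637950445}{344} + 1296}{2141436} = \frac{2638396269}{344} \cdot \frac{1}{2141436} = \frac{879465423}{245551328}$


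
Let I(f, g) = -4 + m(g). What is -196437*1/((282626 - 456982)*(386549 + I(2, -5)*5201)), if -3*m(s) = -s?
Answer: 589311/186775377880 ≈ 3.1552e-6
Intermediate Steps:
m(s) = s/3 (m(s) = -(-1)*s/3 = s/3)
I(f, g) = -4 + g/3
-196437*1/((282626 - 456982)*(386549 + I(2, -5)*5201)) = -196437*1/((282626 - 456982)*(386549 + (-4 + (1/3)*(-5))*5201)) = -196437*(-1/(174356*(386549 + (-4 - 5/3)*5201))) = -196437*(-1/(174356*(386549 - 17/3*5201))) = -196437*(-1/(174356*(386549 - 88417/3))) = -196437/((1071230/3)*(-174356)) = -196437/(-186775377880/3) = -196437*(-3/186775377880) = 589311/186775377880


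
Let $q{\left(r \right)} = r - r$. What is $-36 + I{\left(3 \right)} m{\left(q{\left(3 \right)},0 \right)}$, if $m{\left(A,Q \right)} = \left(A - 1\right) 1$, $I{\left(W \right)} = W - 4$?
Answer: $-35$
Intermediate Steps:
$q{\left(r \right)} = 0$
$I{\left(W \right)} = -4 + W$
$m{\left(A,Q \right)} = -1 + A$ ($m{\left(A,Q \right)} = \left(-1 + A\right) 1 = -1 + A$)
$-36 + I{\left(3 \right)} m{\left(q{\left(3 \right)},0 \right)} = -36 + \left(-4 + 3\right) \left(-1 + 0\right) = -36 - -1 = -36 + 1 = -35$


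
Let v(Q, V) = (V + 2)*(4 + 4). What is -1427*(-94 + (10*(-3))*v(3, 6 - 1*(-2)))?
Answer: 3558938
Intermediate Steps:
v(Q, V) = 16 + 8*V (v(Q, V) = (2 + V)*8 = 16 + 8*V)
-1427*(-94 + (10*(-3))*v(3, 6 - 1*(-2))) = -1427*(-94 + (10*(-3))*(16 + 8*(6 - 1*(-2)))) = -1427*(-94 - 30*(16 + 8*(6 + 2))) = -1427*(-94 - 30*(16 + 8*8)) = -1427*(-94 - 30*(16 + 64)) = -1427*(-94 - 30*80) = -1427*(-94 - 2400) = -1427*(-2494) = 3558938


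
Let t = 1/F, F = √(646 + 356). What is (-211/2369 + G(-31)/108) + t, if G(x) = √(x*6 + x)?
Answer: -211/2369 + √1002/1002 + I*√217/108 ≈ -0.057476 + 0.1364*I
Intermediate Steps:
F = √1002 ≈ 31.654
G(x) = √7*√x (G(x) = √(6*x + x) = √(7*x) = √7*√x)
t = √1002/1002 (t = 1/(√1002) = √1002/1002 ≈ 0.031591)
(-211/2369 + G(-31)/108) + t = (-211/2369 + (√7*√(-31))/108) + √1002/1002 = (-211*1/2369 + (√7*(I*√31))*(1/108)) + √1002/1002 = (-211/2369 + (I*√217)*(1/108)) + √1002/1002 = (-211/2369 + I*√217/108) + √1002/1002 = -211/2369 + √1002/1002 + I*√217/108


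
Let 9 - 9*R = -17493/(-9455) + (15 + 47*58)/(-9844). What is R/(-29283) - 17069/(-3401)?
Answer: 418694112931183417/83425313448491940 ≈ 5.0188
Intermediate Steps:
R = 691390243/837675180 (R = 1 - (-17493/(-9455) + (15 + 47*58)/(-9844))/9 = 1 - (-17493*(-1/9455) + (15 + 2726)*(-1/9844))/9 = 1 - (17493/9455 + 2741*(-1/9844))/9 = 1 - (17493/9455 - 2741/9844)/9 = 1 - 1/9*146284937/93075020 = 1 - 146284937/837675180 = 691390243/837675180 ≈ 0.82537)
R/(-29283) - 17069/(-3401) = (691390243/837675180)/(-29283) - 17069/(-3401) = (691390243/837675180)*(-1/29283) - 17069*(-1/3401) = -691390243/24529642295940 + 17069/3401 = 418694112931183417/83425313448491940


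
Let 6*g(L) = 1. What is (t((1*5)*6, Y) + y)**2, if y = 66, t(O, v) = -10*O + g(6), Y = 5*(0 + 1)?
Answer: 1968409/36 ≈ 54678.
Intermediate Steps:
Y = 5 (Y = 5*1 = 5)
g(L) = 1/6 (g(L) = (1/6)*1 = 1/6)
t(O, v) = 1/6 - 10*O (t(O, v) = -10*O + 1/6 = 1/6 - 10*O)
(t((1*5)*6, Y) + y)**2 = ((1/6 - 10*1*5*6) + 66)**2 = ((1/6 - 50*6) + 66)**2 = ((1/6 - 10*30) + 66)**2 = ((1/6 - 300) + 66)**2 = (-1799/6 + 66)**2 = (-1403/6)**2 = 1968409/36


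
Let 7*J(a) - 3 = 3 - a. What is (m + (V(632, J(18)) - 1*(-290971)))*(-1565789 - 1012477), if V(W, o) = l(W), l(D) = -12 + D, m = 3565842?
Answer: -9945488351178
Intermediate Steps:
J(a) = 6/7 - a/7 (J(a) = 3/7 + (3 - a)/7 = 3/7 + (3/7 - a/7) = 6/7 - a/7)
V(W, o) = -12 + W
(m + (V(632, J(18)) - 1*(-290971)))*(-1565789 - 1012477) = (3565842 + ((-12 + 632) - 1*(-290971)))*(-1565789 - 1012477) = (3565842 + (620 + 290971))*(-2578266) = (3565842 + 291591)*(-2578266) = 3857433*(-2578266) = -9945488351178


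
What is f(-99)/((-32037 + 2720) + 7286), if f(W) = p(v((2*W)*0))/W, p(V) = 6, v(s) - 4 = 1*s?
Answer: 2/727023 ≈ 2.7509e-6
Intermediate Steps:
v(s) = 4 + s (v(s) = 4 + 1*s = 4 + s)
f(W) = 6/W
f(-99)/((-32037 + 2720) + 7286) = (6/(-99))/((-32037 + 2720) + 7286) = (6*(-1/99))/(-29317 + 7286) = -2/33/(-22031) = -2/33*(-1/22031) = 2/727023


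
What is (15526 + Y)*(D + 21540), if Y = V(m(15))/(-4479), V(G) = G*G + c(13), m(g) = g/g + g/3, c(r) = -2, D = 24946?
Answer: 3232679207120/4479 ≈ 7.2174e+8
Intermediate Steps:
m(g) = 1 + g/3 (m(g) = 1 + g*(1/3) = 1 + g/3)
V(G) = -2 + G**2 (V(G) = G*G - 2 = G**2 - 2 = -2 + G**2)
Y = -34/4479 (Y = (-2 + (1 + (1/3)*15)**2)/(-4479) = (-2 + (1 + 5)**2)*(-1/4479) = (-2 + 6**2)*(-1/4479) = (-2 + 36)*(-1/4479) = 34*(-1/4479) = -34/4479 ≈ -0.0075910)
(15526 + Y)*(D + 21540) = (15526 - 34/4479)*(24946 + 21540) = (69540920/4479)*46486 = 3232679207120/4479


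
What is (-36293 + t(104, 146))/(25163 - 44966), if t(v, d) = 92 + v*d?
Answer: 21017/19803 ≈ 1.0613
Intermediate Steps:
t(v, d) = 92 + d*v
(-36293 + t(104, 146))/(25163 - 44966) = (-36293 + (92 + 146*104))/(25163 - 44966) = (-36293 + (92 + 15184))/(-19803) = (-36293 + 15276)*(-1/19803) = -21017*(-1/19803) = 21017/19803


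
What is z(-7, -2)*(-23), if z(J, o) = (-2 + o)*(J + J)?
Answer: -1288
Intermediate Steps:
z(J, o) = 2*J*(-2 + o) (z(J, o) = (-2 + o)*(2*J) = 2*J*(-2 + o))
z(-7, -2)*(-23) = (2*(-7)*(-2 - 2))*(-23) = (2*(-7)*(-4))*(-23) = 56*(-23) = -1288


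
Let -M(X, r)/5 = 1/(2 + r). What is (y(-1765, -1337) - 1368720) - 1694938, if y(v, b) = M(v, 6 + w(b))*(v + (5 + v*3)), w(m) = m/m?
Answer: -27537647/9 ≈ -3.0597e+6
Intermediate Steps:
w(m) = 1
M(X, r) = -5/(2 + r)
y(v, b) = -25/9 - 20*v/9 (y(v, b) = (-5/(2 + (6 + 1)))*(v + (5 + v*3)) = (-5/(2 + 7))*(v + (5 + 3*v)) = (-5/9)*(5 + 4*v) = (-5*1/9)*(5 + 4*v) = -5*(5 + 4*v)/9 = -25/9 - 20*v/9)
(y(-1765, -1337) - 1368720) - 1694938 = ((-25/9 - 20/9*(-1765)) - 1368720) - 1694938 = ((-25/9 + 35300/9) - 1368720) - 1694938 = (35275/9 - 1368720) - 1694938 = -12283205/9 - 1694938 = -27537647/9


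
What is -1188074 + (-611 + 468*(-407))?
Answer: -1379161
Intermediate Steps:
-1188074 + (-611 + 468*(-407)) = -1188074 + (-611 - 190476) = -1188074 - 191087 = -1379161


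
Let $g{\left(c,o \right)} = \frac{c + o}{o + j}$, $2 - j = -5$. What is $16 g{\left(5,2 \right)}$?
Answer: $\frac{112}{9} \approx 12.444$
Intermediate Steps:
$j = 7$ ($j = 2 - -5 = 2 + 5 = 7$)
$g{\left(c,o \right)} = \frac{c + o}{7 + o}$ ($g{\left(c,o \right)} = \frac{c + o}{o + 7} = \frac{c + o}{7 + o}$)
$16 g{\left(5,2 \right)} = 16 \frac{5 + 2}{7 + 2} = 16 \cdot \frac{1}{9} \cdot 7 = 16 \cdot \frac{7}{9} = \frac{112}{9}$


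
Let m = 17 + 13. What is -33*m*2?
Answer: -1980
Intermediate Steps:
m = 30
-33*m*2 = -33*30*2 = -990*2 = -1980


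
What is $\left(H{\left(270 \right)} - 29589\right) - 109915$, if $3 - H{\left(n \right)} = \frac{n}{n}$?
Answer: $-139502$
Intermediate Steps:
$H{\left(n \right)} = 2$ ($H{\left(n \right)} = 3 - \frac{n}{n} = 3 - 1 = 2$)
$\left(H{\left(270 \right)} - 29589\right) - 109915 = \left(2 - 29589\right) - 109915 = -29587 - 109915 = -139502$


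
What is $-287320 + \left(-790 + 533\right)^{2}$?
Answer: $-221271$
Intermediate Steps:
$-287320 + \left(-790 + 533\right)^{2} = -287320 + \left(-257\right)^{2} = -287320 + 66049 = -221271$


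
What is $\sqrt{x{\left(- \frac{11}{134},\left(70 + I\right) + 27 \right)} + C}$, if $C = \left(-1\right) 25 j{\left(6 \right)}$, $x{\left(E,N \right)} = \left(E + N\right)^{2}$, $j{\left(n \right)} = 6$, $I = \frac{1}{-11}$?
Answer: $\frac{\sqrt{20043953329}}{1474} \approx 96.049$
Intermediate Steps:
$I = - \frac{1}{11} \approx -0.090909$
$C = -150$ ($C = \left(-1\right) 25 \cdot 6 = \left(-25\right) 6 = -150$)
$\sqrt{x{\left(- \frac{11}{134},\left(70 + I\right) + 27 \right)} + C} = \sqrt{\left(- \frac{11}{134} + \left(\left(70 - \frac{1}{11}\right) + 27\right)\right)^{2} - 150} = \sqrt{\left(\left(-11\right) \frac{1}{134} + \left(\frac{769}{11} + 27\right)\right)^{2} - 150} = \sqrt{\left(- \frac{11}{134} + \frac{1066}{11}\right)^{2} - 150} = \sqrt{\left(\frac{142723}{1474}\right)^{2} - 150} = \sqrt{\frac{20369854729}{2172676} - 150} = \sqrt{\frac{20043953329}{2172676}} = \frac{\sqrt{20043953329}}{1474}$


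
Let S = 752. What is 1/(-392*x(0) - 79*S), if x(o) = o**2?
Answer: -1/59408 ≈ -1.6833e-5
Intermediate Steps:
1/(-392*x(0) - 79*S) = 1/(-392*0**2 - 79*752) = 1/(-392*0 - 59408) = 1/(0 - 59408) = 1/(-59408) = -1/59408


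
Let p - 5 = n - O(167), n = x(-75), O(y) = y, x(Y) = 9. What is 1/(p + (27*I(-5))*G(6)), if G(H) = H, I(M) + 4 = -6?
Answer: -1/1773 ≈ -0.00056402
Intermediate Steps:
n = 9
I(M) = -10 (I(M) = -4 - 6 = -10)
p = -153 (p = 5 + (9 - 1*167) = 5 + (9 - 167) = 5 - 158 = -153)
1/(p + (27*I(-5))*G(6)) = 1/(-153 + (27*(-10))*6) = 1/(-153 - 270*6) = 1/(-153 - 1620) = 1/(-1773) = -1/1773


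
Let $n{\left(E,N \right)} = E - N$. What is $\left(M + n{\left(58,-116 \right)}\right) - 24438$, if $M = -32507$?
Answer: $-56771$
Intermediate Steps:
$\left(M + n{\left(58,-116 \right)}\right) - 24438 = \left(-32507 + \left(58 - -116\right)\right) - 24438 = \left(-32507 + \left(58 + 116\right)\right) - 24438 = \left(-32507 + 174\right) - 24438 = -32333 - 24438 = -56771$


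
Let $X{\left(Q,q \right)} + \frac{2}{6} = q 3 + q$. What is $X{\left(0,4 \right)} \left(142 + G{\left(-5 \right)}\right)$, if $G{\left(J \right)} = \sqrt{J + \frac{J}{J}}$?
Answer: $\frac{6674}{3} + \frac{94 i}{3} \approx 2224.7 + 31.333 i$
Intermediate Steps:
$G{\left(J \right)} = \sqrt{1 + J}$ ($G{\left(J \right)} = \sqrt{J + 1} = \sqrt{1 + J}$)
$X{\left(Q,q \right)} = - \frac{1}{3} + 4 q$ ($X{\left(Q,q \right)} = - \frac{1}{3} + \left(q 3 + q\right) = - \frac{1}{3} + \left(3 q + q\right) = - \frac{1}{3} + 4 q$)
$X{\left(0,4 \right)} \left(142 + G{\left(-5 \right)}\right) = \left(- \frac{1}{3} + 4 \cdot 4\right) \left(142 + \sqrt{1 - 5}\right) = \left(- \frac{1}{3} + 16\right) \left(142 + \sqrt{-4}\right) = \frac{47 \left(142 + 2 i\right)}{3} = \frac{6674}{3} + \frac{94 i}{3}$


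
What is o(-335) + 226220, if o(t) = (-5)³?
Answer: 226095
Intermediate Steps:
o(t) = -125
o(-335) + 226220 = -125 + 226220 = 226095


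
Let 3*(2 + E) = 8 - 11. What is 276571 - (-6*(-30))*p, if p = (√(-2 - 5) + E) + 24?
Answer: 272791 - 180*I*√7 ≈ 2.7279e+5 - 476.24*I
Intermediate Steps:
E = -3 (E = -2 + (8 - 11)/3 = -2 + (⅓)*(-3) = -2 - 1 = -3)
p = 21 + I*√7 (p = (√(-2 - 5) - 3) + 24 = (√(-7) - 3) + 24 = (I*√7 - 3) + 24 = (-3 + I*√7) + 24 = 21 + I*√7 ≈ 21.0 + 2.6458*I)
276571 - (-6*(-30))*p = 276571 - (-6*(-30))*(21 + I*√7) = 276571 - 180*(21 + I*√7) = 276571 - (3780 + 180*I*√7) = 276571 + (-3780 - 180*I*√7) = 272791 - 180*I*√7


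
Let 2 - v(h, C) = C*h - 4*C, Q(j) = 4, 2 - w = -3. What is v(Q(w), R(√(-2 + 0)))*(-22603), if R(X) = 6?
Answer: -45206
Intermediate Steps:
w = 5 (w = 2 - 1*(-3) = 2 + 3 = 5)
v(h, C) = 2 + 4*C - C*h (v(h, C) = 2 - (C*h - 4*C) = 2 - (-4*C + C*h) = 2 + (4*C - C*h) = 2 + 4*C - C*h)
v(Q(w), R(√(-2 + 0)))*(-22603) = (2 + 4*6 - 1*6*4)*(-22603) = (2 + 24 - 24)*(-22603) = 2*(-22603) = -45206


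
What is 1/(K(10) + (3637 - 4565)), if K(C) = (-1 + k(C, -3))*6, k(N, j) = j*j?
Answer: -1/880 ≈ -0.0011364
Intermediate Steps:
k(N, j) = j**2
K(C) = 48 (K(C) = (-1 + (-3)**2)*6 = (-1 + 9)*6 = 8*6 = 48)
1/(K(10) + (3637 - 4565)) = 1/(48 + (3637 - 4565)) = 1/(48 - 928) = 1/(-880) = -1/880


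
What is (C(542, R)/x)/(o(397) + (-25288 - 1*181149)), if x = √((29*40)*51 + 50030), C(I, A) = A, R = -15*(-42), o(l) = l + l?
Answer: -63*√109190/2245415917 ≈ -9.2712e-6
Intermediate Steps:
o(l) = 2*l
R = 630
x = √109190 (x = √(1160*51 + 50030) = √(59160 + 50030) = √109190 ≈ 330.44)
(C(542, R)/x)/(o(397) + (-25288 - 1*181149)) = (630/(√109190))/(2*397 + (-25288 - 1*181149)) = (630*(√109190/109190))/(794 + (-25288 - 181149)) = (63*√109190/10919)/(794 - 206437) = (63*√109190/10919)/(-205643) = (63*√109190/10919)*(-1/205643) = -63*√109190/2245415917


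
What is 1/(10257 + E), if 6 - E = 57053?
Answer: -1/46790 ≈ -2.1372e-5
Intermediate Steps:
E = -57047 (E = 6 - 1*57053 = 6 - 57053 = -57047)
1/(10257 + E) = 1/(10257 - 57047) = 1/(-46790) = -1/46790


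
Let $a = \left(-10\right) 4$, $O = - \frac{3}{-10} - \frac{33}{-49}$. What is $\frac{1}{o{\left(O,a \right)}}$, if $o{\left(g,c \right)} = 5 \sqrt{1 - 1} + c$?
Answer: $- \frac{1}{40} \approx -0.025$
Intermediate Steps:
$O = \frac{477}{490}$ ($O = \left(-3\right) \left(- \frac{1}{10}\right) - - \frac{33}{49} = \frac{3}{10} + \frac{33}{49} = \frac{477}{490} \approx 0.97347$)
$a = -40$
$o{\left(g,c \right)} = c$ ($o{\left(g,c \right)} = 5 \sqrt{0} + c = 5 \cdot 0 + c = 0 + c = c$)
$\frac{1}{o{\left(O,a \right)}} = \frac{1}{-40} = - \frac{1}{40}$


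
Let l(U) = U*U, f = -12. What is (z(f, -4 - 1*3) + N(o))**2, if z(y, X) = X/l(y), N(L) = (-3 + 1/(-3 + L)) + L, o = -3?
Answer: 801025/20736 ≈ 38.630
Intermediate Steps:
l(U) = U**2
N(L) = -3 + L + 1/(-3 + L)
z(y, X) = X/y**2 (z(y, X) = X/(y**2) = X/y**2)
(z(f, -4 - 1*3) + N(o))**2 = ((-4 - 1*3)/(-12)**2 + (10 + (-3)**2 - 6*(-3))/(-3 - 3))**2 = ((-4 - 3)*(1/144) + (10 + 9 + 18)/(-6))**2 = (-7*1/144 - 1/6*37)**2 = (-7/144 - 37/6)**2 = (-895/144)**2 = 801025/20736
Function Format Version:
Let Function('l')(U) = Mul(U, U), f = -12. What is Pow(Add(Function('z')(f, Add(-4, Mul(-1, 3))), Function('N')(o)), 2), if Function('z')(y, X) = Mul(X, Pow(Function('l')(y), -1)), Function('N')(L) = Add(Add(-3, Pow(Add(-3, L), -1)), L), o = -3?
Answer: Rational(801025, 20736) ≈ 38.630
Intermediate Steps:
Function('l')(U) = Pow(U, 2)
Function('N')(L) = Add(-3, L, Pow(Add(-3, L), -1))
Function('z')(y, X) = Mul(X, Pow(y, -2)) (Function('z')(y, X) = Mul(X, Pow(Pow(y, 2), -1)) = Mul(X, Pow(y, -2)))
Pow(Add(Function('z')(f, Add(-4, Mul(-1, 3))), Function('N')(o)), 2) = Pow(Add(Mul(Add(-4, Mul(-1, 3)), Pow(-12, -2)), Mul(Pow(Add(-3, -3), -1), Add(10, Pow(-3, 2), Mul(-6, -3)))), 2) = Pow(Add(Mul(Add(-4, -3), Rational(1, 144)), Mul(Pow(-6, -1), Add(10, 9, 18))), 2) = Pow(Add(Mul(-7, Rational(1, 144)), Mul(Rational(-1, 6), 37)), 2) = Pow(Add(Rational(-7, 144), Rational(-37, 6)), 2) = Pow(Rational(-895, 144), 2) = Rational(801025, 20736)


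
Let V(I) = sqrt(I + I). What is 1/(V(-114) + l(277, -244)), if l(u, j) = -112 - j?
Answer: 11/1471 - I*sqrt(57)/8826 ≈ 0.0074779 - 0.00085541*I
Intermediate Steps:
V(I) = sqrt(2)*sqrt(I) (V(I) = sqrt(2*I) = sqrt(2)*sqrt(I))
1/(V(-114) + l(277, -244)) = 1/(sqrt(2)*sqrt(-114) + (-112 - 1*(-244))) = 1/(sqrt(2)*(I*sqrt(114)) + (-112 + 244)) = 1/(2*I*sqrt(57) + 132) = 1/(132 + 2*I*sqrt(57))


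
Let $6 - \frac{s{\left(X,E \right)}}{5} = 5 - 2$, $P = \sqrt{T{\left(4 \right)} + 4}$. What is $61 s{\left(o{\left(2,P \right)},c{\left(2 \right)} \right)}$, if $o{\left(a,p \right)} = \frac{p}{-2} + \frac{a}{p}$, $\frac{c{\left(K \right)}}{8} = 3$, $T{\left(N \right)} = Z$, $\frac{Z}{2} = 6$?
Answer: $915$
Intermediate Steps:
$Z = 12$ ($Z = 2 \cdot 6 = 12$)
$T{\left(N \right)} = 12$
$c{\left(K \right)} = 24$ ($c{\left(K \right)} = 8 \cdot 3 = 24$)
$P = 4$ ($P = \sqrt{12 + 4} = \sqrt{16} = 4$)
$o{\left(a,p \right)} = - \frac{p}{2} + \frac{a}{p}$ ($o{\left(a,p \right)} = p \left(- \frac{1}{2}\right) + \frac{a}{p} = - \frac{p}{2} + \frac{a}{p}$)
$s{\left(X,E \right)} = 15$ ($s{\left(X,E \right)} = 30 - 5 \left(5 - 2\right) = 30 - 15 = 15$)
$61 s{\left(o{\left(2,P \right)},c{\left(2 \right)} \right)} = 61 \cdot 15 = 915$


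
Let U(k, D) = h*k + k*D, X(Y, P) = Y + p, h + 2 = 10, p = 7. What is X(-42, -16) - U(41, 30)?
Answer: -1593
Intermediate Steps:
h = 8 (h = -2 + 10 = 8)
X(Y, P) = 7 + Y (X(Y, P) = Y + 7 = 7 + Y)
U(k, D) = 8*k + D*k (U(k, D) = 8*k + k*D = 8*k + D*k)
X(-42, -16) - U(41, 30) = (7 - 42) - 41*(8 + 30) = -35 - 41*38 = -35 - 1*1558 = -35 - 1558 = -1593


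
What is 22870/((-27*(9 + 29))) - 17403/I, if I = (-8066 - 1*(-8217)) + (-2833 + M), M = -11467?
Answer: -152866076/7258437 ≈ -21.060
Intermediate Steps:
I = -14149 (I = (-8066 - 1*(-8217)) + (-2833 - 11467) = (-8066 + 8217) - 14300 = 151 - 14300 = -14149)
22870/((-27*(9 + 29))) - 17403/I = 22870/((-27*(9 + 29))) - 17403/(-14149) = 22870/((-27*38)) - 17403*(-1/14149) = 22870/(-1026) + 17403/14149 = 22870*(-1/1026) + 17403/14149 = -11435/513 + 17403/14149 = -152866076/7258437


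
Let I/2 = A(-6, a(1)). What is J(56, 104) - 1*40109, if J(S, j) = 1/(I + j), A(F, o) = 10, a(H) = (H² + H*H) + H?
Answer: -4973515/124 ≈ -40109.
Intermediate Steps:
a(H) = H + 2*H² (a(H) = (H² + H²) + H = 2*H² + H = H + 2*H²)
I = 20 (I = 2*10 = 20)
J(S, j) = 1/(20 + j)
J(56, 104) - 1*40109 = 1/(20 + 104) - 1*40109 = 1/124 - 40109 = -4973515/124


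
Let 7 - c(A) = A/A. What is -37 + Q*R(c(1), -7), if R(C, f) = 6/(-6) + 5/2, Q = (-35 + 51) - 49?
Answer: -173/2 ≈ -86.500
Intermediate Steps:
Q = -33 (Q = 16 - 49 = -33)
c(A) = 6 (c(A) = 7 - A/A = 7 - 1*1 = 7 - 1 = 6)
R(C, f) = 3/2 (R(C, f) = 6*(-1/6) + 5*(1/2) = -1 + 5/2 = 3/2)
-37 + Q*R(c(1), -7) = -37 - 33*3/2 = -37 - 99/2 = -173/2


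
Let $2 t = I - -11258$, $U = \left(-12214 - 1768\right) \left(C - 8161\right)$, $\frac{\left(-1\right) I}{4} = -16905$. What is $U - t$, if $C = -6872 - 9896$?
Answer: $348517839$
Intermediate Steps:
$I = 67620$ ($I = \left(-4\right) \left(-16905\right) = 67620$)
$C = -16768$
$U = 348557278$ ($U = \left(-12214 - 1768\right) \left(-16768 - 8161\right) = \left(-13982\right) \left(-24929\right) = 348557278$)
$t = 39439$ ($t = \frac{67620 - -11258}{2} = \frac{67620 + 11258}{2} = \frac{1}{2} \cdot 78878 = 39439$)
$U - t = 348557278 - 39439 = 348517839$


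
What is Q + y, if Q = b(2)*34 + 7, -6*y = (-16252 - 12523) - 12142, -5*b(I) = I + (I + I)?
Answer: 67857/10 ≈ 6785.7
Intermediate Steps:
b(I) = -3*I/5 (b(I) = -(I + (I + I))/5 = -(I + 2*I)/5 = -3*I/5)
y = 13639/2 (y = -((-16252 - 12523) - 12142)/6 = -(-28775 - 12142)/6 = -1/6*(-40917) = 13639/2 ≈ 6819.5)
Q = -169/5 (Q = -3/5*2*34 + 7 = -6/5*34 + 7 = -204/5 + 7 = -169/5 ≈ -33.800)
Q + y = -169/5 + 13639/2 = 67857/10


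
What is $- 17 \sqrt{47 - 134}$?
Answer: $- 17 i \sqrt{87} \approx - 158.57 i$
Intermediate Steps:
$- 17 \sqrt{47 - 134} = - 17 \sqrt{-87} = - 17 i \sqrt{87}$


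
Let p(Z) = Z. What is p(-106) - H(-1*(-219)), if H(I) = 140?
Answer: -246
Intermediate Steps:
p(-106) - H(-1*(-219)) = -106 - 1*140 = -106 - 140 = -246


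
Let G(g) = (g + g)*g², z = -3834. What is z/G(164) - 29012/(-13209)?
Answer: 127944985675/58264159296 ≈ 2.1959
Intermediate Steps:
G(g) = 2*g³ (G(g) = (2*g)*g² = 2*g³)
z/G(164) - 29012/(-13209) = -3834/(2*164³) - 29012/(-13209) = -3834/(2*4410944) - 29012*(-1/13209) = -3834/8821888 + 29012/13209 = -3834*1/8821888 + 29012/13209 = -1917/4410944 + 29012/13209 = 127944985675/58264159296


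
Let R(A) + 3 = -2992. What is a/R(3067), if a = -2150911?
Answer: 2150911/2995 ≈ 718.17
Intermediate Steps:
R(A) = -2995 (R(A) = -3 - 2992 = -2995)
a/R(3067) = -2150911/(-2995) = -2150911*(-1/2995) = 2150911/2995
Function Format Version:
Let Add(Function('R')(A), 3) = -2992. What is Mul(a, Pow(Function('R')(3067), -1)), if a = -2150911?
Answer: Rational(2150911, 2995) ≈ 718.17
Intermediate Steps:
Function('R')(A) = -2995 (Function('R')(A) = Add(-3, -2992) = -2995)
Mul(a, Pow(Function('R')(3067), -1)) = Mul(-2150911, Pow(-2995, -1)) = Mul(-2150911, Rational(-1, 2995)) = Rational(2150911, 2995)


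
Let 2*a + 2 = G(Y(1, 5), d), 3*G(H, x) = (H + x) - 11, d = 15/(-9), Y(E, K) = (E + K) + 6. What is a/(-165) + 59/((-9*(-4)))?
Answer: 1955/1188 ≈ 1.6456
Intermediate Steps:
Y(E, K) = 6 + E + K
d = -5/3 (d = 15*(-1/9) = -5/3 ≈ -1.6667)
G(H, x) = -11/3 + H/3 + x/3 (G(H, x) = ((H + x) - 11)/3 = (-11 + H + x)/3 = -11/3 + H/3 + x/3)
a = -10/9 (a = -1 + (-11/3 + (6 + 1 + 5)/3 + (1/3)*(-5/3))/2 = -1 + (-11/3 + (1/3)*12 - 5/9)/2 = -1 + (-11/3 + 4 - 5/9)/2 = -1 + (1/2)*(-2/9) = -1 - 1/9 = -10/9 ≈ -1.1111)
a/(-165) + 59/((-9*(-4))) = -10/9/(-165) + 59/((-9*(-4))) = -10/9*(-1/165) + 59/36 = 2/297 + 59*(1/36) = 2/297 + 59/36 = 1955/1188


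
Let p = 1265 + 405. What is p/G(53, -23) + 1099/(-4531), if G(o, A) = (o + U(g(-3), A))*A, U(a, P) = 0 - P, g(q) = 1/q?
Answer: -206257/172178 ≈ -1.1979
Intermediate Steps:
g(q) = 1/q
U(a, P) = -P
p = 1670
G(o, A) = A*(o - A) (G(o, A) = (o - A)*A = A*(o - A))
p/G(53, -23) + 1099/(-4531) = 1670/((-23*(53 - 1*(-23)))) + 1099/(-4531) = 1670/((-23*(53 + 23))) + 1099*(-1/4531) = 1670/((-23*76)) - 1099/4531 = 1670/(-1748) - 1099/4531 = 1670*(-1/1748) - 1099/4531 = -835/874 - 1099/4531 = -206257/172178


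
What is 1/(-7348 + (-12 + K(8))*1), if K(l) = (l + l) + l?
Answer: -1/7336 ≈ -0.00013631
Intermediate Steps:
K(l) = 3*l (K(l) = 2*l + l = 3*l)
1/(-7348 + (-12 + K(8))*1) = 1/(-7348 + (-12 + 3*8)*1) = 1/(-7348 + (-12 + 24)*1) = 1/(-7348 + 12*1) = 1/(-7348 + 12) = 1/(-7336) = -1/7336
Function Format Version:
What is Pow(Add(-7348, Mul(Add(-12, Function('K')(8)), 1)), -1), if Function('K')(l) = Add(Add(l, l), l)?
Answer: Rational(-1, 7336) ≈ -0.00013631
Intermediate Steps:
Function('K')(l) = Mul(3, l) (Function('K')(l) = Add(Mul(2, l), l) = Mul(3, l))
Pow(Add(-7348, Mul(Add(-12, Function('K')(8)), 1)), -1) = Pow(Add(-7348, Mul(Add(-12, Mul(3, 8)), 1)), -1) = Pow(Add(-7348, Mul(Add(-12, 24), 1)), -1) = Pow(Add(-7348, Mul(12, 1)), -1) = Pow(Add(-7348, 12), -1) = Pow(-7336, -1) = Rational(-1, 7336)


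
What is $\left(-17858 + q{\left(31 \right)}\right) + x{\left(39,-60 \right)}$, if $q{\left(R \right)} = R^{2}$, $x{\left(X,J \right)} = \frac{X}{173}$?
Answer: $- \frac{2923142}{173} \approx -16897.0$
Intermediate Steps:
$x{\left(X,J \right)} = \frac{X}{173}$ ($x{\left(X,J \right)} = X \frac{1}{173} = \frac{X}{173}$)
$\left(-17858 + q{\left(31 \right)}\right) + x{\left(39,-60 \right)} = \left(-17858 + 31^{2}\right) + \frac{1}{173} \cdot 39 = \left(-17858 + 961\right) + \frac{39}{173} = -16897 + \frac{39}{173} = - \frac{2923142}{173}$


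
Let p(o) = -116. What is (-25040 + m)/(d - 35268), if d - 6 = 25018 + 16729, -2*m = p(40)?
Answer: -24982/6485 ≈ -3.8523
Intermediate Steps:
m = 58 (m = -½*(-116) = 58)
d = 41753 (d = 6 + (25018 + 16729) = 6 + 41747 = 41753)
(-25040 + m)/(d - 35268) = (-25040 + 58)/(41753 - 35268) = -24982/6485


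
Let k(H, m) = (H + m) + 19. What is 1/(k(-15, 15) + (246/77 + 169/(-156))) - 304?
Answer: -5929204/19507 ≈ -303.95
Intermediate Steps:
k(H, m) = 19 + H + m
1/(k(-15, 15) + (246/77 + 169/(-156))) - 304 = 1/((19 - 15 + 15) + (246/77 + 169/(-156))) - 304 = 1/(19 + (246*(1/77) + 169*(-1/156))) - 304 = 1/(19 + (246/77 - 13/12)) - 304 = 1/(19 + 1951/924) - 304 = 1/(19507/924) - 304 = 924/19507 - 304 = -5929204/19507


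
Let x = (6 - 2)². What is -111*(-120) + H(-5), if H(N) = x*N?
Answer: 13240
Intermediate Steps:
x = 16 (x = 4² = 16)
H(N) = 16*N
-111*(-120) + H(-5) = -111*(-120) + 16*(-5) = 13320 - 80 = 13240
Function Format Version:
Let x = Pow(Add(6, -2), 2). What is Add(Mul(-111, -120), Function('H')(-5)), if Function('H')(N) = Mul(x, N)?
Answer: 13240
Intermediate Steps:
x = 16 (x = Pow(4, 2) = 16)
Function('H')(N) = Mul(16, N)
Add(Mul(-111, -120), Function('H')(-5)) = Add(Mul(-111, -120), Mul(16, -5)) = Add(13320, -80) = 13240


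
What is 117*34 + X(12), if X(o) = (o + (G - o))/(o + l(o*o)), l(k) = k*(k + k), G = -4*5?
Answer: 41255833/10371 ≈ 3978.0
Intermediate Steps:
G = -20
l(k) = 2*k**2 (l(k) = k*(2*k) = 2*k**2)
X(o) = -20/(o + 2*o**4) (X(o) = (o + (-20 - o))/(o + 2*(o*o)**2) = -20/(o + 2*(o**2)**2) = -20/(o + 2*o**4))
117*34 + X(12) = 117*34 - 20/(12 + 2*12**4) = 3978 - 20/(12 + 2*20736) = 3978 - 20/(12 + 41472) = 3978 - 20/41484 = 3978 - 20*1/41484 = 3978 - 5/10371 = 41255833/10371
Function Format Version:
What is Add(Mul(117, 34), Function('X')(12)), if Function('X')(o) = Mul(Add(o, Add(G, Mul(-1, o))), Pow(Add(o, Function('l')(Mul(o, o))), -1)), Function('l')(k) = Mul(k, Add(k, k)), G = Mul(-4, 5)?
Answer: Rational(41255833, 10371) ≈ 3978.0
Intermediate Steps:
G = -20
Function('l')(k) = Mul(2, Pow(k, 2)) (Function('l')(k) = Mul(k, Mul(2, k)) = Mul(2, Pow(k, 2)))
Function('X')(o) = Mul(-20, Pow(Add(o, Mul(2, Pow(o, 4))), -1)) (Function('X')(o) = Mul(Add(o, Add(-20, Mul(-1, o))), Pow(Add(o, Mul(2, Pow(Mul(o, o), 2))), -1)) = Mul(-20, Pow(Add(o, Mul(2, Pow(Pow(o, 2), 2))), -1)) = Mul(-20, Pow(Add(o, Mul(2, Pow(o, 4))), -1)))
Add(Mul(117, 34), Function('X')(12)) = Add(Mul(117, 34), Mul(-20, Pow(Add(12, Mul(2, Pow(12, 4))), -1))) = Add(3978, Mul(-20, Pow(Add(12, Mul(2, 20736)), -1))) = Add(3978, Mul(-20, Pow(Add(12, 41472), -1))) = Add(3978, Mul(-20, Pow(41484, -1))) = Add(3978, Mul(-20, Rational(1, 41484))) = Add(3978, Rational(-5, 10371)) = Rational(41255833, 10371)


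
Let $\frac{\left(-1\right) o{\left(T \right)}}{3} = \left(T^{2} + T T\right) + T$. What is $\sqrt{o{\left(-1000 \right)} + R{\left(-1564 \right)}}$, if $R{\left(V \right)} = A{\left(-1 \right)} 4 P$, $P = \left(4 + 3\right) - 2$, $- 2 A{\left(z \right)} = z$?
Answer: $i \sqrt{5996990} \approx 2448.9 i$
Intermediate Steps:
$A{\left(z \right)} = - \frac{z}{2}$
$P = 5$ ($P = 7 - 2 = 5$)
$o{\left(T \right)} = - 6 T^{2} - 3 T$ ($o{\left(T \right)} = - 3 \left(\left(T^{2} + T T\right) + T\right) = - 3 \left(\left(T^{2} + T^{2}\right) + T\right) = - 3 \left(2 T^{2} + T\right) = - 3 \left(T + 2 T^{2}\right) = - 6 T^{2} - 3 T$)
$R{\left(V \right)} = 10$ ($R{\left(V \right)} = \left(- \frac{1}{2}\right) \left(-1\right) 4 \cdot 5 = \frac{1}{2} \cdot 4 \cdot 5 = 2 \cdot 5 = 10$)
$\sqrt{o{\left(-1000 \right)} + R{\left(-1564 \right)}} = \sqrt{\left(-3\right) \left(-1000\right) \left(1 + 2 \left(-1000\right)\right) + 10} = \sqrt{\left(-3\right) \left(-1000\right) \left(1 - 2000\right) + 10} = \sqrt{\left(-3\right) \left(-1000\right) \left(-1999\right) + 10} = \sqrt{-5997000 + 10} = \sqrt{-5996990} = i \sqrt{5996990}$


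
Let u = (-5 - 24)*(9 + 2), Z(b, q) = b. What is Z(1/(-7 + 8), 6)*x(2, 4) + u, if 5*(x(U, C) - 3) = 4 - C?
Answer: -316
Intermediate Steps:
x(U, C) = 19/5 - C/5 (x(U, C) = 3 + (4 - C)/5 = 3 + (4/5 - C/5) = 19/5 - C/5)
u = -319 (u = -29*11 = -319)
Z(1/(-7 + 8), 6)*x(2, 4) + u = (19/5 - 1/5*4)/(-7 + 8) - 319 = (19/5 - 4/5)/1 - 319 = 1*3 - 319 = 3 - 319 = -316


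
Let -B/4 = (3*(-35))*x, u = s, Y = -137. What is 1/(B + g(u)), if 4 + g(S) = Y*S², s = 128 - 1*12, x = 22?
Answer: -1/1834236 ≈ -5.4519e-7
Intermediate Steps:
s = 116 (s = 128 - 12 = 116)
u = 116
g(S) = -4 - 137*S²
B = 9240 (B = -4*3*(-35)*22 = -(-420)*22 = -4*(-2310) = 9240)
1/(B + g(u)) = 1/(9240 + (-4 - 137*116²)) = 1/(9240 + (-4 - 137*13456)) = 1/(9240 + (-4 - 1843472)) = 1/(9240 - 1843476) = 1/(-1834236) = -1/1834236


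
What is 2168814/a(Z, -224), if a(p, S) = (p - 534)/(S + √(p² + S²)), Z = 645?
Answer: -161938112/37 + 722938*√466201/37 ≈ 8.9642e+6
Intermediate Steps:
a(p, S) = (-534 + p)/(S + √(S² + p²))
2168814/a(Z, -224) = 2168814/(((-534 + 645)/(-224 + √((-224)² + 645²)))) = 2168814/((111/(-224 + √(50176 + 416025)))) = 2168814/((111/(-224 + √466201))) = 2168814*(-224/111 + √466201/111) = -161938112/37 + 722938*√466201/37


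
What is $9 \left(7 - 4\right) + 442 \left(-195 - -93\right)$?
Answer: $-45057$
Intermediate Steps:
$9 \left(7 - 4\right) + 442 \left(-195 - -93\right) = 9 \cdot 3 + 442 \left(-195 + 93\right) = 27 + 442 \left(-102\right) = 27 - 45084 = -45057$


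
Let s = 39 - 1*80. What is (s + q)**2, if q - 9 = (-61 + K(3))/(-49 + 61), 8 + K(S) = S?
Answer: 5625/4 ≈ 1406.3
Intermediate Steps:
K(S) = -8 + S
s = -41 (s = 39 - 80 = -41)
q = 7/2 (q = 9 + (-61 + (-8 + 3))/(-49 + 61) = 9 + (-61 - 5)/12 = 9 - 66*1/12 = 9 - 11/2 = 7/2 ≈ 3.5000)
(s + q)**2 = (-41 + 7/2)**2 = (-75/2)**2 = 5625/4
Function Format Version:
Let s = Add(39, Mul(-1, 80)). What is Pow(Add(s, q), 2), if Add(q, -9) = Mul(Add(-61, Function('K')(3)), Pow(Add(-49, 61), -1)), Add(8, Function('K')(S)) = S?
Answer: Rational(5625, 4) ≈ 1406.3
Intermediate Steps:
Function('K')(S) = Add(-8, S)
s = -41 (s = Add(39, -80) = -41)
q = Rational(7, 2) (q = Add(9, Mul(Add(-61, Add(-8, 3)), Pow(Add(-49, 61), -1))) = Add(9, Mul(Add(-61, -5), Pow(12, -1))) = Add(9, Mul(-66, Rational(1, 12))) = Add(9, Rational(-11, 2)) = Rational(7, 2) ≈ 3.5000)
Pow(Add(s, q), 2) = Pow(Add(-41, Rational(7, 2)), 2) = Pow(Rational(-75, 2), 2) = Rational(5625, 4)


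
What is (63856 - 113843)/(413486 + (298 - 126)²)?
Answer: -49987/443070 ≈ -0.11282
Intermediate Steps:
(63856 - 113843)/(413486 + (298 - 126)²) = -49987/(413486 + 172²) = -49987/(413486 + 29584) = -49987/443070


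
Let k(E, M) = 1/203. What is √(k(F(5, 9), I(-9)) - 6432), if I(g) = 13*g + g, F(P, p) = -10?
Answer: I*√265056085/203 ≈ 80.2*I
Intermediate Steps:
I(g) = 14*g
k(E, M) = 1/203
√(k(F(5, 9), I(-9)) - 6432) = √(1/203 - 6432) = √(-1305695/203) = I*√265056085/203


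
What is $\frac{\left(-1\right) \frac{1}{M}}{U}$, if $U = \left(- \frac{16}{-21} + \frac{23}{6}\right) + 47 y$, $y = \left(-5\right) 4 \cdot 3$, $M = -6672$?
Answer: $- \frac{7}{131490664} \approx -5.3236 \cdot 10^{-8}$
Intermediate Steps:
$y = -60$ ($y = \left(-20\right) 3 = -60$)
$U = - \frac{118247}{42}$ ($U = \left(- \frac{16}{-21} + \frac{23}{6}\right) + 47 \left(-60\right) = \left(\left(-16\right) \left(- \frac{1}{21}\right) + 23 \cdot \frac{1}{6}\right) - 2820 = \left(\frac{16}{21} + \frac{23}{6}\right) - 2820 = \frac{193}{42} - 2820 = - \frac{118247}{42} \approx -2815.4$)
$\frac{\left(-1\right) \frac{1}{M}}{U} = \frac{\left(-1\right) \frac{1}{-6672}}{- \frac{118247}{42}} = \left(-1\right) \left(- \frac{1}{6672}\right) \left(- \frac{42}{118247}\right) = \frac{1}{6672} \left(- \frac{42}{118247}\right) = - \frac{7}{131490664}$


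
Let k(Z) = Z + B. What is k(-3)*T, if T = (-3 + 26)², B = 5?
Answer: 1058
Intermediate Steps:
k(Z) = 5 + Z (k(Z) = Z + 5 = 5 + Z)
T = 529 (T = 23² = 529)
k(-3)*T = (5 - 3)*529 = 2*529 = 1058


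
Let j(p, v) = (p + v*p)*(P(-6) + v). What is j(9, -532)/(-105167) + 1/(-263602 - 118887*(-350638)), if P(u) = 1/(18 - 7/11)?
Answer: -65119782790934853881/2693957766261101854 ≈ -24.173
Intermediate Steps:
P(u) = 11/191 (P(u) = 1/(18 - 7*1/11) = 1/(18 - 7/11) = 1/(191/11) = 11/191)
j(p, v) = (11/191 + v)*(p + p*v) (j(p, v) = (p + v*p)*(11/191 + v) = (p + p*v)*(11/191 + v) = (11/191 + v)*(p + p*v))
j(9, -532)/(-105167) + 1/(-263602 - 118887*(-350638)) = ((1/191)*9*(11 + 191*(-532)² + 202*(-532)))/(-105167) + 1/(-263602 - 118887*(-350638)) = ((1/191)*9*(11 + 191*283024 - 107464))*(-1/105167) - 1/350638/(-382489) = ((1/191)*9*(11 + 54057584 - 107464))*(-1/105167) - 1/382489*(-1/350638) = ((1/191)*9*53950131)*(-1/105167) + 1/134115177982 = (485551179/191)*(-1/105167) + 1/134115177982 = -485551179/20086897 + 1/134115177982 = -65119782790934853881/2693957766261101854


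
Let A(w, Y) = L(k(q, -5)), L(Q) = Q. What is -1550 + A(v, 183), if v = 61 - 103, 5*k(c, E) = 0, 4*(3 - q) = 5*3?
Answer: -1550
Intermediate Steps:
q = -¾ (q = 3 - 5*3/4 = 3 - ¼*15 = 3 - 15/4 = -¾ ≈ -0.75000)
k(c, E) = 0 (k(c, E) = (⅕)*0 = 0)
v = -42
A(w, Y) = 0
-1550 + A(v, 183) = -1550 + 0 = -1550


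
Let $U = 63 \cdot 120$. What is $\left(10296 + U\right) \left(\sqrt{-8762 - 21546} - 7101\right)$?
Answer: $-126795456 + 35712 i \sqrt{7577} \approx -1.268 \cdot 10^{8} + 3.1086 \cdot 10^{6} i$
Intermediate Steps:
$U = 7560$
$\left(10296 + U\right) \left(\sqrt{-8762 - 21546} - 7101\right) = \left(10296 + 7560\right) \left(\sqrt{-8762 - 21546} - 7101\right) = 17856 \left(\sqrt{-30308} - 7101\right) = 17856 \left(2 i \sqrt{7577} - 7101\right) = 17856 \left(-7101 + 2 i \sqrt{7577}\right) = -126795456 + 35712 i \sqrt{7577}$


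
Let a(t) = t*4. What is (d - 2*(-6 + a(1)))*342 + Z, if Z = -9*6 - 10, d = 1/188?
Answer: 122747/94 ≈ 1305.8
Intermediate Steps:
d = 1/188 ≈ 0.0053191
a(t) = 4*t
Z = -64 (Z = -54 - 10 = -64)
(d - 2*(-6 + a(1)))*342 + Z = (1/188 - 2*(-6 + 4*1))*342 - 64 = (1/188 - 2*(-6 + 4))*342 - 64 = (1/188 - 2*(-2))*342 - 64 = (1/188 + 4)*342 - 64 = (753/188)*342 - 64 = 128763/94 - 64 = 122747/94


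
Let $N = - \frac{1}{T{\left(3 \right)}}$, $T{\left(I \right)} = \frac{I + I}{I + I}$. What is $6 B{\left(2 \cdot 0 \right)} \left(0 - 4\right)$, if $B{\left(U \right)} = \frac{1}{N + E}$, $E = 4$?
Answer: $-8$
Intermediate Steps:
$T{\left(I \right)} = 1$ ($T{\left(I \right)} = \frac{2 I}{2 I} = 2 I \frac{1}{2 I} = 1$)
$N = -1$ ($N = - 1^{-1} = \left(-1\right) 1 = -1$)
$B{\left(U \right)} = \frac{1}{3}$ ($B{\left(U \right)} = \frac{1}{-1 + 4} = \frac{1}{3}$)
$6 B{\left(2 \cdot 0 \right)} \left(0 - 4\right) = 6 \cdot \frac{1}{3} \left(0 - 4\right) = 2 \left(0 - 4\right) = 2 \left(-4\right) = -8$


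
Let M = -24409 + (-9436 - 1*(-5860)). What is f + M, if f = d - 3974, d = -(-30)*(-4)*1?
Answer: -32079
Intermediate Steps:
d = -120 (d = -6*20*1 = -120*1 = -120)
M = -27985 (M = -24409 + (-9436 + 5860) = -24409 - 3576 = -27985)
f = -4094 (f = -120 - 3974 = -4094)
f + M = -4094 - 27985 = -32079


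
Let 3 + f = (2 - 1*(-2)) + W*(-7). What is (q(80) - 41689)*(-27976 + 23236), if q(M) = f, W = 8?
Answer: 197866560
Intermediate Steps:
f = -55 (f = -3 + ((2 - 1*(-2)) + 8*(-7)) = -3 + ((2 + 2) - 56) = -3 + (4 - 56) = -3 - 52 = -55)
q(M) = -55
(q(80) - 41689)*(-27976 + 23236) = (-55 - 41689)*(-27976 + 23236) = -41744*(-4740) = 197866560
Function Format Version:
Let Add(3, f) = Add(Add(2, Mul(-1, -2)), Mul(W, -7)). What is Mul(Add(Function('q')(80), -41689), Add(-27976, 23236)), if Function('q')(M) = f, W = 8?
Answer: 197866560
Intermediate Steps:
f = -55 (f = Add(-3, Add(Add(2, Mul(-1, -2)), Mul(8, -7))) = Add(-3, Add(Add(2, 2), -56)) = Add(-3, Add(4, -56)) = Add(-3, -52) = -55)
Function('q')(M) = -55
Mul(Add(Function('q')(80), -41689), Add(-27976, 23236)) = Mul(Add(-55, -41689), Add(-27976, 23236)) = Mul(-41744, -4740) = 197866560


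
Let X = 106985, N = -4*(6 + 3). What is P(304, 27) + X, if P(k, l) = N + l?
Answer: 106976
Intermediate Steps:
N = -36 (N = -4*9 = -36)
P(k, l) = -36 + l
P(304, 27) + X = (-36 + 27) + 106985 = -9 + 106985 = 106976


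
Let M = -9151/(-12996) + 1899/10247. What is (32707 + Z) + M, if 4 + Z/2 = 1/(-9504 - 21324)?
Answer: 11187082140401639/342113760828 ≈ 32700.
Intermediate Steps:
Z = -123313/15414 (Z = -8 + 2/(-9504 - 21324) = -8 + 2/(-30828) = -8 + 2*(-1/30828) = -8 - 1/15414 = -123313/15414 ≈ -8.0001)
M = 118449701/133170012 (M = -9151*(-1/12996) + 1899*(1/10247) = 9151/12996 + 1899/10247 = 118449701/133170012 ≈ 0.88946)
(32707 + Z) + M = (32707 - 123313/15414) + 118449701/133170012 = 504022385/15414 + 118449701/133170012 = 11187082140401639/342113760828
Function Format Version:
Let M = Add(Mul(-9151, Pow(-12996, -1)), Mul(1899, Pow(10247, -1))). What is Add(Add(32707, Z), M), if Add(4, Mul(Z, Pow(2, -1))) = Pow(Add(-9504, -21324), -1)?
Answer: Rational(11187082140401639, 342113760828) ≈ 32700.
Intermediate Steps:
Z = Rational(-123313, 15414) (Z = Add(-8, Mul(2, Pow(Add(-9504, -21324), -1))) = Add(-8, Mul(2, Pow(-30828, -1))) = Add(-8, Mul(2, Rational(-1, 30828))) = Add(-8, Rational(-1, 15414)) = Rational(-123313, 15414) ≈ -8.0001)
M = Rational(118449701, 133170012) (M = Add(Mul(-9151, Rational(-1, 12996)), Mul(1899, Rational(1, 10247))) = Add(Rational(9151, 12996), Rational(1899, 10247)) = Rational(118449701, 133170012) ≈ 0.88946)
Add(Add(32707, Z), M) = Add(Add(32707, Rational(-123313, 15414)), Rational(118449701, 133170012)) = Add(Rational(504022385, 15414), Rational(118449701, 133170012)) = Rational(11187082140401639, 342113760828)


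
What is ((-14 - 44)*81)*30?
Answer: -140940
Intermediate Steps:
((-14 - 44)*81)*30 = -58*81*30 = -4698*30 = -140940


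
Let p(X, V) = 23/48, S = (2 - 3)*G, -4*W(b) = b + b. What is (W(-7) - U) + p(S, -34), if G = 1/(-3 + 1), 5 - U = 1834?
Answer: 87983/48 ≈ 1833.0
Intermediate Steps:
U = -1829 (U = 5 - 1*1834 = 5 - 1834 = -1829)
G = -½ (G = 1/(-2) = -½ ≈ -0.50000)
W(b) = -b/2 (W(b) = -(b + b)/4 = -b/2)
S = ½ (S = (2 - 3)*(-½) = -1*(-½) = ½ ≈ 0.50000)
p(X, V) = 23/48 (p(X, V) = 23*(1/48) = 23/48)
(W(-7) - U) + p(S, -34) = (-½*(-7) - 1*(-1829)) + 23/48 = (7/2 + 1829) + 23/48 = 3665/2 + 23/48 = 87983/48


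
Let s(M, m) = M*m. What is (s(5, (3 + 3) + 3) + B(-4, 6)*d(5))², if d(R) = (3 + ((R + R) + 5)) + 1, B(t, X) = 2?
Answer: 6889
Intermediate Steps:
d(R) = 9 + 2*R (d(R) = (3 + (2*R + 5)) + 1 = (3 + (5 + 2*R)) + 1 = (8 + 2*R) + 1 = 9 + 2*R)
(s(5, (3 + 3) + 3) + B(-4, 6)*d(5))² = (5*((3 + 3) + 3) + 2*(9 + 2*5))² = (5*(6 + 3) + 2*(9 + 10))² = (5*9 + 2*19)² = (45 + 38)² = 83² = 6889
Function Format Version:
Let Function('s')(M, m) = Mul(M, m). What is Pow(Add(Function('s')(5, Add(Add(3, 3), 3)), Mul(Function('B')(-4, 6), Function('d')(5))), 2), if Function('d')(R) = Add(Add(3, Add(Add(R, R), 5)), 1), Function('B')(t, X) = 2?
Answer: 6889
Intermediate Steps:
Function('d')(R) = Add(9, Mul(2, R)) (Function('d')(R) = Add(Add(3, Add(Mul(2, R), 5)), 1) = Add(Add(3, Add(5, Mul(2, R))), 1) = Add(Add(8, Mul(2, R)), 1) = Add(9, Mul(2, R)))
Pow(Add(Function('s')(5, Add(Add(3, 3), 3)), Mul(Function('B')(-4, 6), Function('d')(5))), 2) = Pow(Add(Mul(5, Add(Add(3, 3), 3)), Mul(2, Add(9, Mul(2, 5)))), 2) = Pow(Add(Mul(5, Add(6, 3)), Mul(2, Add(9, 10))), 2) = Pow(Add(Mul(5, 9), Mul(2, 19)), 2) = Pow(Add(45, 38), 2) = Pow(83, 2) = 6889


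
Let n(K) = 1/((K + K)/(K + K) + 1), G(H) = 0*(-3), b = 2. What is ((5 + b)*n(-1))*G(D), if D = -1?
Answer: 0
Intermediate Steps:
G(H) = 0
n(K) = 1/2 (n(K) = 1/((2*K)/((2*K)) + 1) = 1/((2*K)*(1/(2*K)) + 1) = 1/(1 + 1) = 1/2)
((5 + b)*n(-1))*G(D) = ((5 + 2)*(1/2))*0 = (7*(1/2))*0 = (7/2)*0 = 0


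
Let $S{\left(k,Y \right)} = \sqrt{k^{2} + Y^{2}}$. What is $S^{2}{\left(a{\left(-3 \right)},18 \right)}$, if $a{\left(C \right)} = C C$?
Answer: $405$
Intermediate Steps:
$a{\left(C \right)} = C^{2}$
$S{\left(k,Y \right)} = \sqrt{Y^{2} + k^{2}}$
$S^{2}{\left(a{\left(-3 \right)},18 \right)} = \left(\sqrt{18^{2} + \left(\left(-3\right)^{2}\right)^{2}}\right)^{2} = \left(\sqrt{324 + 9^{2}}\right)^{2} = \left(\sqrt{324 + 81}\right)^{2} = \left(\sqrt{405}\right)^{2} = \left(9 \sqrt{5}\right)^{2} = 405$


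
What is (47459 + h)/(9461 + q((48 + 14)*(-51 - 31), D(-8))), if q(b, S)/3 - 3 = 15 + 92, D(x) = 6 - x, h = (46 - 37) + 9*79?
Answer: 48179/9791 ≈ 4.9207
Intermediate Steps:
h = 720 (h = 9 + 711 = 720)
q(b, S) = 330 (q(b, S) = 9 + 3*(15 + 92) = 9 + 3*107 = 9 + 321 = 330)
(47459 + h)/(9461 + q((48 + 14)*(-51 - 31), D(-8))) = (47459 + 720)/(9461 + 330) = 48179/9791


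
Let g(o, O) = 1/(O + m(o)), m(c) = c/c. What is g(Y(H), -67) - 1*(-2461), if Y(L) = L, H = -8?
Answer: 162425/66 ≈ 2461.0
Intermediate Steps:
m(c) = 1
g(o, O) = 1/(1 + O) (g(o, O) = 1/(O + 1) = 1/(1 + O))
g(Y(H), -67) - 1*(-2461) = 1/(1 - 67) - 1*(-2461) = 1/(-66) + 2461 = -1/66 + 2461 = 162425/66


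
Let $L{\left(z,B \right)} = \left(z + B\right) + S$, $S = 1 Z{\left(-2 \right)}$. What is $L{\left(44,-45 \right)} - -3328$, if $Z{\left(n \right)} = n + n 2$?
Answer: $3321$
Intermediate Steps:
$Z{\left(n \right)} = 3 n$ ($Z{\left(n \right)} = n + 2 n = 3 n$)
$S = -6$ ($S = 1 \cdot 3 \left(-2\right) = 1 \left(-6\right) = -6$)
$L{\left(z,B \right)} = -6 + B + z$ ($L{\left(z,B \right)} = \left(z + B\right) - 6 = \left(B + z\right) - 6 = -6 + B + z$)
$L{\left(44,-45 \right)} - -3328 = \left(-6 - 45 + 44\right) - -3328 = -7 + 3328 = 3321$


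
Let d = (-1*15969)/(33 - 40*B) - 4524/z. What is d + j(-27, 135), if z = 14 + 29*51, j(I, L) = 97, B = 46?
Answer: 277358396/2697851 ≈ 102.81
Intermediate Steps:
z = 1493 (z = 14 + 1479 = 1493)
d = 15666849/2697851 (d = (-1*15969)/(33 - 40*46) - 4524/1493 = -15969/(33 - 1840) - 4524*1/1493 = -15969/(-1807) - 4524/1493 = -15969*(-1/1807) - 4524/1493 = 15969/1807 - 4524/1493 = 15666849/2697851 ≈ 5.8072)
d + j(-27, 135) = 15666849/2697851 + 97 = 277358396/2697851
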